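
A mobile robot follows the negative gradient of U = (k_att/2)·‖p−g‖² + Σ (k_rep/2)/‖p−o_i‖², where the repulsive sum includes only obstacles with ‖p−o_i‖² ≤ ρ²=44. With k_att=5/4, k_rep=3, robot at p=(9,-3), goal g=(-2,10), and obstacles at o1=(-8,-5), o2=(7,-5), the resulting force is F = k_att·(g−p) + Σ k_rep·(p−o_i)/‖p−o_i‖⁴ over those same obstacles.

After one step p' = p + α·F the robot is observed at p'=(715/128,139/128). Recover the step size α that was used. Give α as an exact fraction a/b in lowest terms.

F_att = 5/4·(g−p) = 5/4·(-11,13) = (-13.7500,16.2500)
o1: d²=293 > ρ²=44 → inactive
o2: d²=8 ≤ ρ²=44; F_rep = 3·(2,2)/8² = (0.0938,0.0938)
F = F_att + ΣF_rep = (-13.6562,16.3438)
Δp = p'−p = (-3.4141,4.0859); α = Δx/Fx = (-437/128) / (-437/32) = 1/4
check: Δy/Fy = (523/128) / (523/32) = 1/4 ✓

α = 1/4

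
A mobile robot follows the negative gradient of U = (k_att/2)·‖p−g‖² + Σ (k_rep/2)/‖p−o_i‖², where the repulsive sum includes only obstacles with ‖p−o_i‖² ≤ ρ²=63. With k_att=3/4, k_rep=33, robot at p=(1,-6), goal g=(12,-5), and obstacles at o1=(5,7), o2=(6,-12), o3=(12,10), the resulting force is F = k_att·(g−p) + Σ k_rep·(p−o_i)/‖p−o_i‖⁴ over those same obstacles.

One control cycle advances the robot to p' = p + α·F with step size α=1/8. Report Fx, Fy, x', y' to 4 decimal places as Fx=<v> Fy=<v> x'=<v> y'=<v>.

F_att = 3/4·(g−p) = 3/4·(11,1) = (8.2500,0.7500)
o1: d²=185 > ρ²=63 → inactive
o2: d²=61 ≤ ρ²=63; F_rep = 33·(-5,6)/61² = (-0.0443,0.0532)
o3: d²=377 > ρ²=63 → inactive
F = F_att + ΣF_rep = (8.2057,0.8032)
p' = p + 1/8·F = (2.0257,-5.8996)

Fx=8.2057 Fy=0.8032 x'=2.0257 y'=-5.8996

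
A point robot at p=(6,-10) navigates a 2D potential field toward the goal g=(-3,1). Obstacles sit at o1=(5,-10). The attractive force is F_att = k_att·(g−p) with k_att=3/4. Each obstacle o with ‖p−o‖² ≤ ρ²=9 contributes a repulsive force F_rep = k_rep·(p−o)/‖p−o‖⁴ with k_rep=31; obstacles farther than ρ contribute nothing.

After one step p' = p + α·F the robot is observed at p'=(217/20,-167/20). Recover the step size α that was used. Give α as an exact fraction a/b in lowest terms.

F_att = 3/4·(g−p) = 3/4·(-9,11) = (-6.7500,8.2500)
o1: d²=1 ≤ ρ²=9; F_rep = 31·(1,0)/1² = (31.0000,0.0000)
F = F_att + ΣF_rep = (24.2500,8.2500)
Δp = p'−p = (4.8500,1.6500); α = Δx/Fx = (97/20) / (97/4) = 1/5
check: Δy/Fy = (33/20) / (33/4) = 1/5 ✓

α = 1/5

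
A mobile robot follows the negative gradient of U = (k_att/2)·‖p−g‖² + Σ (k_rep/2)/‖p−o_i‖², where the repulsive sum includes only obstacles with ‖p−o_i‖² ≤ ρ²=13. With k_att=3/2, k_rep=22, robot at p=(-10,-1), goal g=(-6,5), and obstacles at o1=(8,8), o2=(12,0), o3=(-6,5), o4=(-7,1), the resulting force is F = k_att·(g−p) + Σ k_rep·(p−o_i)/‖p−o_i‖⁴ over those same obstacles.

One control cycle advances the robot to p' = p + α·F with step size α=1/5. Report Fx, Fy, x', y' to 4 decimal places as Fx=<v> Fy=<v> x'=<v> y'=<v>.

Fx=5.6095 Fy=8.7396 x'=-8.8781 y'=0.7479

F_att = 3/2·(g−p) = 3/2·(4,6) = (6.0000,9.0000)
o1: d²=405 > ρ²=13 → inactive
o2: d²=485 > ρ²=13 → inactive
o3: d²=52 > ρ²=13 → inactive
o4: d²=13 ≤ ρ²=13; F_rep = 22·(-3,-2)/13² = (-0.3905,-0.2604)
F = F_att + ΣF_rep = (5.6095,8.7396)
p' = p + 1/5·F = (-8.8781,0.7479)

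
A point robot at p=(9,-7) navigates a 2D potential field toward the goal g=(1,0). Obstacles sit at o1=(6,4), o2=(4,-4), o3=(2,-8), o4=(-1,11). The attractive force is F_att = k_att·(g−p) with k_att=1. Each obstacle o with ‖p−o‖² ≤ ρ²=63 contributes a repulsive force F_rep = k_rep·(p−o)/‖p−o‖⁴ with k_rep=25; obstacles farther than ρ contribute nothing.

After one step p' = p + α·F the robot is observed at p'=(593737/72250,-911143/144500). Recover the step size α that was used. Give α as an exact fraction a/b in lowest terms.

F_att = 1·(g−p) = 1·(-8,7) = (-8.0000,7.0000)
o1: d²=130 > ρ²=63 → inactive
o2: d²=34 ≤ ρ²=63; F_rep = 25·(5,-3)/34² = (0.1081,-0.0649)
o3: d²=50 ≤ ρ²=63; F_rep = 25·(7,1)/50² = (0.0700,0.0100)
o4: d²=424 > ρ²=63 → inactive
F = F_att + ΣF_rep = (-7.8219,6.9451)
Δp = p'−p = (-0.7822,0.6945); α = Δx/Fx = (-56513/72250) / (-56513/7225) = 1/10
check: Δy/Fy = (100357/144500) / (100357/14450) = 1/10 ✓

α = 1/10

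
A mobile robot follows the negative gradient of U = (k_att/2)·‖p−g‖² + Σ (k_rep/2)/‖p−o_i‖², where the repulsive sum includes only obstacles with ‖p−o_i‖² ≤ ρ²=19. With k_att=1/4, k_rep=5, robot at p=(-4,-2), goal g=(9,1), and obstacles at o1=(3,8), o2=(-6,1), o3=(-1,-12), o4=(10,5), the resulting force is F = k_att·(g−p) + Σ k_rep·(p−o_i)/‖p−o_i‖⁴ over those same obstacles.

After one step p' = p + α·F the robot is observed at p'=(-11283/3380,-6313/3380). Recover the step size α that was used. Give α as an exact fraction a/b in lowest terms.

F_att = 1/4·(g−p) = 1/4·(13,3) = (3.2500,0.7500)
o1: d²=149 > ρ²=19 → inactive
o2: d²=13 ≤ ρ²=19; F_rep = 5·(2,-3)/13² = (0.0592,-0.0888)
o3: d²=109 > ρ²=19 → inactive
o4: d²=245 > ρ²=19 → inactive
F = F_att + ΣF_rep = (3.3092,0.6612)
Δp = p'−p = (0.6618,0.1322); α = Δx/Fx = (2237/3380) / (2237/676) = 1/5
check: Δy/Fy = (447/3380) / (447/676) = 1/5 ✓

α = 1/5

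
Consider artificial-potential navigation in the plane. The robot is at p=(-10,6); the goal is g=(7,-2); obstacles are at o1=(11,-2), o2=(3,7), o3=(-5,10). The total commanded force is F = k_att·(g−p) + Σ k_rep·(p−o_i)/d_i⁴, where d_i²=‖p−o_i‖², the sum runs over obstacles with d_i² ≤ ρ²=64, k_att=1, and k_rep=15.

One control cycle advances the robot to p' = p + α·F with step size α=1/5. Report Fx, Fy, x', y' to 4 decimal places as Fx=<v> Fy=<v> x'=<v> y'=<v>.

Fx=16.9554 Fy=-8.0357 x'=-6.6089 y'=4.3929

F_att = 1·(g−p) = 1·(17,-8) = (17.0000,-8.0000)
o1: d²=505 > ρ²=64 → inactive
o2: d²=170 > ρ²=64 → inactive
o3: d²=41 ≤ ρ²=64; F_rep = 15·(-5,-4)/41² = (-0.0446,-0.0357)
F = F_att + ΣF_rep = (16.9554,-8.0357)
p' = p + 1/5·F = (-6.6089,4.3929)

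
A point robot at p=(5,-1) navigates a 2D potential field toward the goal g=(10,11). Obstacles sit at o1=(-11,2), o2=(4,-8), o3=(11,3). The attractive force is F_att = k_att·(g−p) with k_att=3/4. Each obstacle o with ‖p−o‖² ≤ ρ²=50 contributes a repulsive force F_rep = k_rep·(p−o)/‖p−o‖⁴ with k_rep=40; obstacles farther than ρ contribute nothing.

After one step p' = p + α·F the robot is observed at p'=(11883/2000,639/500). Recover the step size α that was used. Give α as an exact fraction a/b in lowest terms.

α = 1/4

F_att = 3/4·(g−p) = 3/4·(5,12) = (3.7500,9.0000)
o1: d²=265 > ρ²=50 → inactive
o2: d²=50 ≤ ρ²=50; F_rep = 40·(1,7)/50² = (0.0160,0.1120)
o3: d²=52 > ρ²=50 → inactive
F = F_att + ΣF_rep = (3.7660,9.1120)
Δp = p'−p = (0.9415,2.2780); α = Δx/Fx = (1883/2000) / (1883/500) = 1/4
check: Δy/Fy = (1139/500) / (1139/125) = 1/4 ✓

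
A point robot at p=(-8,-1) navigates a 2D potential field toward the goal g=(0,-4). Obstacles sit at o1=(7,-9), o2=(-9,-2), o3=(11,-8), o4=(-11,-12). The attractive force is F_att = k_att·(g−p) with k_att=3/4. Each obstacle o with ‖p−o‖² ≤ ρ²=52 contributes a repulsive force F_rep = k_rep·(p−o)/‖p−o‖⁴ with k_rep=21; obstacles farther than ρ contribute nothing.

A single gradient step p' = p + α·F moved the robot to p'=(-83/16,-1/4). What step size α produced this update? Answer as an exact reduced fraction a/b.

α = 1/4

F_att = 3/4·(g−p) = 3/4·(8,-3) = (6.0000,-2.2500)
o1: d²=289 > ρ²=52 → inactive
o2: d²=2 ≤ ρ²=52; F_rep = 21·(1,1)/2² = (5.2500,5.2500)
o3: d²=410 > ρ²=52 → inactive
o4: d²=130 > ρ²=52 → inactive
F = F_att + ΣF_rep = (11.2500,3.0000)
Δp = p'−p = (2.8125,0.7500); α = Δx/Fx = (45/16) / (45/4) = 1/4
check: Δy/Fy = (3/4) / (3) = 1/4 ✓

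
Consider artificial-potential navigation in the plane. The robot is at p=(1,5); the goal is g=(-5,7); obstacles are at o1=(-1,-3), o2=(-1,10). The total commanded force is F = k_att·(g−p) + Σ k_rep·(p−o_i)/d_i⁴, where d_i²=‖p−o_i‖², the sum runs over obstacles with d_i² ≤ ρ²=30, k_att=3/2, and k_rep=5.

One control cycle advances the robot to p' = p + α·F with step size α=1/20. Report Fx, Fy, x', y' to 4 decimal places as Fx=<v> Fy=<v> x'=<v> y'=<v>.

F_att = 3/2·(g−p) = 3/2·(-6,2) = (-9.0000,3.0000)
o1: d²=68 > ρ²=30 → inactive
o2: d²=29 ≤ ρ²=30; F_rep = 5·(2,-5)/29² = (0.0119,-0.0297)
F = F_att + ΣF_rep = (-8.9881,2.9703)
p' = p + 1/20·F = (0.5506,5.1485)

Fx=-8.9881 Fy=2.9703 x'=0.5506 y'=5.1485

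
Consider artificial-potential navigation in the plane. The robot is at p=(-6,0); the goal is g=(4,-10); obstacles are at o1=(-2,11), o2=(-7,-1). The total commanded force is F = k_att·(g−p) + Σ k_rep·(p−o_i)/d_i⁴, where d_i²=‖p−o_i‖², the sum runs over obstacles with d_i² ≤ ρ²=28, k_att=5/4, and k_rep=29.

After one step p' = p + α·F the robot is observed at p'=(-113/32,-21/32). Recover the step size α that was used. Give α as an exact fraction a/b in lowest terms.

α = 1/8

F_att = 5/4·(g−p) = 5/4·(10,-10) = (12.5000,-12.5000)
o1: d²=137 > ρ²=28 → inactive
o2: d²=2 ≤ ρ²=28; F_rep = 29·(1,1)/2² = (7.2500,7.2500)
F = F_att + ΣF_rep = (19.7500,-5.2500)
Δp = p'−p = (2.4688,-0.6562); α = Δx/Fx = (79/32) / (79/4) = 1/8
check: Δy/Fy = (-21/32) / (-21/4) = 1/8 ✓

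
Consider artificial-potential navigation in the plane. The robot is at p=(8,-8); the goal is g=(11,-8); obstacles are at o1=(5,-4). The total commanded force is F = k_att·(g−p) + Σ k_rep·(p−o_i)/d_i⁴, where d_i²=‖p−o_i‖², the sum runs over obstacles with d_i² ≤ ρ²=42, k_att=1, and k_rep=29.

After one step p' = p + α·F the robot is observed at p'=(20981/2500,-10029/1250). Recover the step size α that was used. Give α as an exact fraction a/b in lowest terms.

F_att = 1·(g−p) = 1·(3,0) = (3.0000,0.0000)
o1: d²=25 ≤ ρ²=42; F_rep = 29·(3,-4)/25² = (0.1392,-0.1856)
F = F_att + ΣF_rep = (3.1392,-0.1856)
Δp = p'−p = (0.3924,-0.0232); α = Δx/Fx = (981/2500) / (1962/625) = 1/8
check: Δy/Fy = (-29/1250) / (-116/625) = 1/8 ✓

α = 1/8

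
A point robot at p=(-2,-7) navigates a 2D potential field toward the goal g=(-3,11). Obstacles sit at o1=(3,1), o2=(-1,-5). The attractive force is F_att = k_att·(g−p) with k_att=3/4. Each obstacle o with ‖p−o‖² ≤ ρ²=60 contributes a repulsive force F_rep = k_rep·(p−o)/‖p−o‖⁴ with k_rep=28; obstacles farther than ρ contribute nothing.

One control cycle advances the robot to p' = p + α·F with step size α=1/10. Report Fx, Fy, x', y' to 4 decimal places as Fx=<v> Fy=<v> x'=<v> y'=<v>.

F_att = 3/4·(g−p) = 3/4·(-1,18) = (-0.7500,13.5000)
o1: d²=89 > ρ²=60 → inactive
o2: d²=5 ≤ ρ²=60; F_rep = 28·(-1,-2)/5² = (-1.1200,-2.2400)
F = F_att + ΣF_rep = (-1.8700,11.2600)
p' = p + 1/10·F = (-2.1870,-5.8740)

Fx=-1.8700 Fy=11.2600 x'=-2.1870 y'=-5.8740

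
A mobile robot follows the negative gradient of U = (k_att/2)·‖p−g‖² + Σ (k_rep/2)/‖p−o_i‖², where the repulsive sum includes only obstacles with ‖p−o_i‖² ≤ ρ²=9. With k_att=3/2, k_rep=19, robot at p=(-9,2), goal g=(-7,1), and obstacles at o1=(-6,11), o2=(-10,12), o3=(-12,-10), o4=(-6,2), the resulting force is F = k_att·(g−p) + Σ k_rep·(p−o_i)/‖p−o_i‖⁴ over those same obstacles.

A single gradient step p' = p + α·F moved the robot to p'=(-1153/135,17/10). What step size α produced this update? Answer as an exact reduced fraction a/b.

α = 1/5

F_att = 3/2·(g−p) = 3/2·(2,-1) = (3.0000,-1.5000)
o1: d²=90 > ρ²=9 → inactive
o2: d²=101 > ρ²=9 → inactive
o3: d²=153 > ρ²=9 → inactive
o4: d²=9 ≤ ρ²=9; F_rep = 19·(-3,0)/9² = (-0.7037,0.0000)
F = F_att + ΣF_rep = (2.2963,-1.5000)
Δp = p'−p = (0.4593,-0.3000); α = Δx/Fx = (62/135) / (62/27) = 1/5
check: Δy/Fy = (-3/10) / (-3/2) = 1/5 ✓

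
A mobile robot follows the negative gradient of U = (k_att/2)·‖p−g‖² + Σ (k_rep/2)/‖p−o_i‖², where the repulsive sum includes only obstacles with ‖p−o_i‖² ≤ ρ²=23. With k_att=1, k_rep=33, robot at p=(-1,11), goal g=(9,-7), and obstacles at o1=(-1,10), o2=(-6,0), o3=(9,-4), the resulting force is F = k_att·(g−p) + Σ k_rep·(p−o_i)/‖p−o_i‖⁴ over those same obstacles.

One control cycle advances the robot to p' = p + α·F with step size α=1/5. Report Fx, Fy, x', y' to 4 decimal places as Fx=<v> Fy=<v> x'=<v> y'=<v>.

F_att = 1·(g−p) = 1·(10,-18) = (10.0000,-18.0000)
o1: d²=1 ≤ ρ²=23; F_rep = 33·(0,1)/1² = (0.0000,33.0000)
o2: d²=146 > ρ²=23 → inactive
o3: d²=325 > ρ²=23 → inactive
F = F_att + ΣF_rep = (10.0000,15.0000)
p' = p + 1/5·F = (1.0000,14.0000)

Fx=10.0000 Fy=15.0000 x'=1.0000 y'=14.0000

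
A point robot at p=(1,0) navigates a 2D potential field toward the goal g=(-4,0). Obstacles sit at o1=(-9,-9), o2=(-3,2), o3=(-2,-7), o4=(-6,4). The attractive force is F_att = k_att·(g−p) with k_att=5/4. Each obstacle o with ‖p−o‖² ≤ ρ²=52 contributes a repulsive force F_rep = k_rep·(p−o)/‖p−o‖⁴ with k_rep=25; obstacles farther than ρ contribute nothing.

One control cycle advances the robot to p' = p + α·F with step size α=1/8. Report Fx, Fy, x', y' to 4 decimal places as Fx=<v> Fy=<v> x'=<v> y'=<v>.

Fx=-6.0000 Fy=-0.1250 x'=0.2500 y'=-0.0156

F_att = 5/4·(g−p) = 5/4·(-5,0) = (-6.2500,0.0000)
o1: d²=181 > ρ²=52 → inactive
o2: d²=20 ≤ ρ²=52; F_rep = 25·(4,-2)/20² = (0.2500,-0.1250)
o3: d²=58 > ρ²=52 → inactive
o4: d²=65 > ρ²=52 → inactive
F = F_att + ΣF_rep = (-6.0000,-0.1250)
p' = p + 1/8·F = (0.2500,-0.0156)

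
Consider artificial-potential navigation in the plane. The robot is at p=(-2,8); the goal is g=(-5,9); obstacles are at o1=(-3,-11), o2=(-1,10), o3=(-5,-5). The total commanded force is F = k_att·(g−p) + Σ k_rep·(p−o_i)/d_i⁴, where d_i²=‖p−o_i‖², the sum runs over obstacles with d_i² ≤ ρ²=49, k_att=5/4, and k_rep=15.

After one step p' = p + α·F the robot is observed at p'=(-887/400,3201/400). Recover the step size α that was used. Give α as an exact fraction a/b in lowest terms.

α = 1/20

F_att = 5/4·(g−p) = 5/4·(-3,1) = (-3.7500,1.2500)
o1: d²=362 > ρ²=49 → inactive
o2: d²=5 ≤ ρ²=49; F_rep = 15·(-1,-2)/5² = (-0.6000,-1.2000)
o3: d²=178 > ρ²=49 → inactive
F = F_att + ΣF_rep = (-4.3500,0.0500)
Δp = p'−p = (-0.2175,0.0025); α = Δx/Fx = (-87/400) / (-87/20) = 1/20
check: Δy/Fy = (1/400) / (1/20) = 1/20 ✓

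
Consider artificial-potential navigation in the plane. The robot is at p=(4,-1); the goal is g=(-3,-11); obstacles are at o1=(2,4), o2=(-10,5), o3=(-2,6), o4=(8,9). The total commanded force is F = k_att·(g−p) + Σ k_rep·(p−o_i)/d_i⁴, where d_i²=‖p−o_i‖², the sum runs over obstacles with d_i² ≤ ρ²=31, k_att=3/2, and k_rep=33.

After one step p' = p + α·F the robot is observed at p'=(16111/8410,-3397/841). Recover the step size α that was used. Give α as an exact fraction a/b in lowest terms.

F_att = 3/2·(g−p) = 3/2·(-7,-10) = (-10.5000,-15.0000)
o1: d²=29 ≤ ρ²=31; F_rep = 33·(2,-5)/29² = (0.0785,-0.1962)
o2: d²=232 > ρ²=31 → inactive
o3: d²=85 > ρ²=31 → inactive
o4: d²=116 > ρ²=31 → inactive
F = F_att + ΣF_rep = (-10.4215,-15.1962)
Δp = p'−p = (-2.0843,-3.0392); α = Δx/Fx = (-17529/8410) / (-17529/1682) = 1/5
check: Δy/Fy = (-2556/841) / (-12780/841) = 1/5 ✓

α = 1/5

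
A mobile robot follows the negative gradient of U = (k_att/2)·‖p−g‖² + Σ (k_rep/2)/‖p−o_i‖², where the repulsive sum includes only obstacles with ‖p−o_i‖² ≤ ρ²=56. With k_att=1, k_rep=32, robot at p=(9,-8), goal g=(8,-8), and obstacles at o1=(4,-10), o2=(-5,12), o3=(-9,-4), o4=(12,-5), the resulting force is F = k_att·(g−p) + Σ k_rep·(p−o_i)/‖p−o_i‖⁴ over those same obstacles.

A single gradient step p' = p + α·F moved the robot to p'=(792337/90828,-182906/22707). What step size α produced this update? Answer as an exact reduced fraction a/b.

α = 1/4

F_att = 1·(g−p) = 1·(-1,0) = (-1.0000,0.0000)
o1: d²=29 ≤ ρ²=56; F_rep = 32·(5,2)/29² = (0.1902,0.0761)
o2: d²=596 > ρ²=56 → inactive
o3: d²=340 > ρ²=56 → inactive
o4: d²=18 ≤ ρ²=56; F_rep = 32·(-3,-3)/18² = (-0.2963,-0.2963)
F = F_att + ΣF_rep = (-1.1060,-0.2202)
Δp = p'−p = (-0.2765,-0.0550); α = Δx/Fx = (-25115/90828) / (-25115/22707) = 1/4
check: Δy/Fy = (-1250/22707) / (-5000/22707) = 1/4 ✓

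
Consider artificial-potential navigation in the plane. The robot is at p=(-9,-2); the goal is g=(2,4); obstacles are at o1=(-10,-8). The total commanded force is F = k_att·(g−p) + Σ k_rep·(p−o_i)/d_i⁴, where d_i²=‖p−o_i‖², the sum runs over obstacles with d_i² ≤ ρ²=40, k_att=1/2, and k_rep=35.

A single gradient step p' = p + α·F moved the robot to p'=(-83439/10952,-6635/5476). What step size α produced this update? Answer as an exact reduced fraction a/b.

α = 1/4

F_att = 1/2·(g−p) = 1/2·(11,6) = (5.5000,3.0000)
o1: d²=37 ≤ ρ²=40; F_rep = 35·(1,6)/37² = (0.0256,0.1534)
F = F_att + ΣF_rep = (5.5256,3.1534)
Δp = p'−p = (1.3814,0.7883); α = Δx/Fx = (15129/10952) / (15129/2738) = 1/4
check: Δy/Fy = (4317/5476) / (4317/1369) = 1/4 ✓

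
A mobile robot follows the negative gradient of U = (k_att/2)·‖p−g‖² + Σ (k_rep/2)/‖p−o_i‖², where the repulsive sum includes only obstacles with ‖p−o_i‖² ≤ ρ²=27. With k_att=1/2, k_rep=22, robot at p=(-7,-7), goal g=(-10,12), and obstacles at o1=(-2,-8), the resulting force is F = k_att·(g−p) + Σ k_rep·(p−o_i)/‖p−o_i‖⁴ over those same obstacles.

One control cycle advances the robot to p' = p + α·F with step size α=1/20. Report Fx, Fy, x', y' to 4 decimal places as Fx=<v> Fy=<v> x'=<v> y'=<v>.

F_att = 1/2·(g−p) = 1/2·(-3,19) = (-1.5000,9.5000)
o1: d²=26 ≤ ρ²=27; F_rep = 22·(-5,1)/26² = (-0.1627,0.0325)
F = F_att + ΣF_rep = (-1.6627,9.5325)
p' = p + 1/20·F = (-7.0831,-6.5234)

Fx=-1.6627 Fy=9.5325 x'=-7.0831 y'=-6.5234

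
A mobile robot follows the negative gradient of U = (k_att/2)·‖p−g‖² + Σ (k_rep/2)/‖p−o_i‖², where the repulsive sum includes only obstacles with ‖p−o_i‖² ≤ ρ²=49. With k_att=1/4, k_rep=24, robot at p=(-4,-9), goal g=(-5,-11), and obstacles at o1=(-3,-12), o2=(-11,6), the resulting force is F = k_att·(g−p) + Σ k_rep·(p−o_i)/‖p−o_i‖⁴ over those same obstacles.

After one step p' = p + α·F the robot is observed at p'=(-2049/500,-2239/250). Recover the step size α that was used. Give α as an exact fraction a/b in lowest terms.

α = 1/5

F_att = 1/4·(g−p) = 1/4·(-1,-2) = (-0.2500,-0.5000)
o1: d²=10 ≤ ρ²=49; F_rep = 24·(-1,3)/10² = (-0.2400,0.7200)
o2: d²=274 > ρ²=49 → inactive
F = F_att + ΣF_rep = (-0.4900,0.2200)
Δp = p'−p = (-0.0980,0.0440); α = Δx/Fx = (-49/500) / (-49/100) = 1/5
check: Δy/Fy = (11/250) / (11/50) = 1/5 ✓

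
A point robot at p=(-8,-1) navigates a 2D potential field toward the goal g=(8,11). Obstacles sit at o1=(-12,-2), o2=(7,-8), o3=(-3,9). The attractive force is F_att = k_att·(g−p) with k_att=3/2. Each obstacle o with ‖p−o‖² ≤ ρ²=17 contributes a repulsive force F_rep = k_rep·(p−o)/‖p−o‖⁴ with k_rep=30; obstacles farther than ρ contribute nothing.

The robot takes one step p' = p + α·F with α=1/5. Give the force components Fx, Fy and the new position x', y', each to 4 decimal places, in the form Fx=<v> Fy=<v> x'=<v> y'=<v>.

F_att = 3/2·(g−p) = 3/2·(16,12) = (24.0000,18.0000)
o1: d²=17 ≤ ρ²=17; F_rep = 30·(4,1)/17² = (0.4152,0.1038)
o2: d²=274 > ρ²=17 → inactive
o3: d²=125 > ρ²=17 → inactive
F = F_att + ΣF_rep = (24.4152,18.1038)
p' = p + 1/5·F = (-3.1170,2.6208)

Fx=24.4152 Fy=18.1038 x'=-3.1170 y'=2.6208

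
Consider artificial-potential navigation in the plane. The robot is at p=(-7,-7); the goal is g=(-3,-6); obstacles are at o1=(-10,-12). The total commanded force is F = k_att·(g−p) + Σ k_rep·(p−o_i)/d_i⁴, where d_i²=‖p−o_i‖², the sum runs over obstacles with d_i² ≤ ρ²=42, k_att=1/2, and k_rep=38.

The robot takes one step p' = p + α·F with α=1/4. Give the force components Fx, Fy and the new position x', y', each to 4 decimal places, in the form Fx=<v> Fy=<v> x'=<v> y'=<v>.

F_att = 1/2·(g−p) = 1/2·(4,1) = (2.0000,0.5000)
o1: d²=34 ≤ ρ²=42; F_rep = 38·(3,5)/34² = (0.0986,0.1644)
F = F_att + ΣF_rep = (2.0986,0.6644)
p' = p + 1/4·F = (-6.4753,-6.8339)

Fx=2.0986 Fy=0.6644 x'=-6.4753 y'=-6.8339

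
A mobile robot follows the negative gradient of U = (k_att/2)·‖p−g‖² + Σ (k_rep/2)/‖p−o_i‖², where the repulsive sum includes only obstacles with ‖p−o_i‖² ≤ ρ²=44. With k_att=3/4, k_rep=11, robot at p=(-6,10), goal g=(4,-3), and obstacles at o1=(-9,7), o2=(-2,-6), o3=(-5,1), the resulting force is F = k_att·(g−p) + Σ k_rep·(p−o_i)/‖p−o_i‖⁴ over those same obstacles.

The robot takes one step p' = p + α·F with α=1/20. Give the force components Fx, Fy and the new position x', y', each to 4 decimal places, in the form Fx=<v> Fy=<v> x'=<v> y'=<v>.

F_att = 3/4·(g−p) = 3/4·(10,-13) = (7.5000,-9.7500)
o1: d²=18 ≤ ρ²=44; F_rep = 11·(3,3)/18² = (0.1019,0.1019)
o2: d²=272 > ρ²=44 → inactive
o3: d²=82 > ρ²=44 → inactive
F = F_att + ΣF_rep = (7.6019,-9.6481)
p' = p + 1/20·F = (-5.6199,9.5176)

Fx=7.6019 Fy=-9.6481 x'=-5.6199 y'=9.5176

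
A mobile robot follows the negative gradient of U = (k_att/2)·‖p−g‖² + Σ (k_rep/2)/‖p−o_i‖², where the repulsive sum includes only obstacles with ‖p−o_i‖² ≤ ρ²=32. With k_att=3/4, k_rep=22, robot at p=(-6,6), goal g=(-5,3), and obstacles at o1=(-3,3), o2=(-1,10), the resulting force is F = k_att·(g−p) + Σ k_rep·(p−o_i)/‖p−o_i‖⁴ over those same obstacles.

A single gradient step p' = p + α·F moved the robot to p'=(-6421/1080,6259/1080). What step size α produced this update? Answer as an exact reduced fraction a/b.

α = 1/10

F_att = 3/4·(g−p) = 3/4·(1,-3) = (0.7500,-2.2500)
o1: d²=18 ≤ ρ²=32; F_rep = 22·(-3,3)/18² = (-0.2037,0.2037)
o2: d²=41 > ρ²=32 → inactive
F = F_att + ΣF_rep = (0.5463,-2.0463)
Δp = p'−p = (0.0546,-0.2046); α = Δx/Fx = (59/1080) / (59/108) = 1/10
check: Δy/Fy = (-221/1080) / (-221/108) = 1/10 ✓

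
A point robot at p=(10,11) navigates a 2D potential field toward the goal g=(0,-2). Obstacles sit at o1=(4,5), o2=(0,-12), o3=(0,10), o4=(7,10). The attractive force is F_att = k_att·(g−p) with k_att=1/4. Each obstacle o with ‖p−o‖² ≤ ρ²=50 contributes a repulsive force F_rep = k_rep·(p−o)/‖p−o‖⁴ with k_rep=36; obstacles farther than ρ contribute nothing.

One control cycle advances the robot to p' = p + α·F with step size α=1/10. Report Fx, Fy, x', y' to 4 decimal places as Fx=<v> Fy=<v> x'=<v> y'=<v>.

Fx=-1.4200 Fy=-2.8900 x'=9.8580 y'=10.7110

F_att = 1/4·(g−p) = 1/4·(-10,-13) = (-2.5000,-3.2500)
o1: d²=72 > ρ²=50 → inactive
o2: d²=629 > ρ²=50 → inactive
o3: d²=101 > ρ²=50 → inactive
o4: d²=10 ≤ ρ²=50; F_rep = 36·(3,1)/10² = (1.0800,0.3600)
F = F_att + ΣF_rep = (-1.4200,-2.8900)
p' = p + 1/10·F = (9.8580,10.7110)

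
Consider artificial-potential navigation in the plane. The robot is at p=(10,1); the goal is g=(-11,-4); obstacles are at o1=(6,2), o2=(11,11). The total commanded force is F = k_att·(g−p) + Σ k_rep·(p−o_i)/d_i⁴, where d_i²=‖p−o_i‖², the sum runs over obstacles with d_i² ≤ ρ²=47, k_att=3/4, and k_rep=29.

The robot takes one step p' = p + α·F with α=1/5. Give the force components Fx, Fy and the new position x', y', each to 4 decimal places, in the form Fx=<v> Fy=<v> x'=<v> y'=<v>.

Fx=-15.3486 Fy=-3.8503 x'=6.9303 y'=0.2299

F_att = 3/4·(g−p) = 3/4·(-21,-5) = (-15.7500,-3.7500)
o1: d²=17 ≤ ρ²=47; F_rep = 29·(4,-1)/17² = (0.4014,-0.1003)
o2: d²=101 > ρ²=47 → inactive
F = F_att + ΣF_rep = (-15.3486,-3.8503)
p' = p + 1/5·F = (6.9303,0.2299)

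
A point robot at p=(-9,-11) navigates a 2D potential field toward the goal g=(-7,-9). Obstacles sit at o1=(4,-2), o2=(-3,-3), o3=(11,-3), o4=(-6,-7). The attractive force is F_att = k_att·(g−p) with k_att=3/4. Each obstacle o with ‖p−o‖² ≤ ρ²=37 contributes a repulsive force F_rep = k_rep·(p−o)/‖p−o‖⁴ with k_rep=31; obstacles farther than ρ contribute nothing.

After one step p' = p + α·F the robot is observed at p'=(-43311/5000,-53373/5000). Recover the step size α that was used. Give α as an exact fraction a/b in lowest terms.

α = 1/4

F_att = 3/4·(g−p) = 3/4·(2,2) = (1.5000,1.5000)
o1: d²=250 > ρ²=37 → inactive
o2: d²=100 > ρ²=37 → inactive
o3: d²=464 > ρ²=37 → inactive
o4: d²=25 ≤ ρ²=37; F_rep = 31·(-3,-4)/25² = (-0.1488,-0.1984)
F = F_att + ΣF_rep = (1.3512,1.3016)
Δp = p'−p = (0.3378,0.3254); α = Δx/Fx = (1689/5000) / (1689/1250) = 1/4
check: Δy/Fy = (1627/5000) / (1627/1250) = 1/4 ✓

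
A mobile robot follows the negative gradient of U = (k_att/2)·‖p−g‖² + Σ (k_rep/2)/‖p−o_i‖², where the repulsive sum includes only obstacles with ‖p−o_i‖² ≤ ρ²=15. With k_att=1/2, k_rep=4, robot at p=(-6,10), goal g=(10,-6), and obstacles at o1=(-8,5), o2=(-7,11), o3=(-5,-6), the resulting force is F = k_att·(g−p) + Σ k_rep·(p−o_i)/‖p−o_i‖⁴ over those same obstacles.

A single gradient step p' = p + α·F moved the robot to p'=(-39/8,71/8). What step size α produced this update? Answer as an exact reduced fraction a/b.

α = 1/8

F_att = 1/2·(g−p) = 1/2·(16,-16) = (8.0000,-8.0000)
o1: d²=29 > ρ²=15 → inactive
o2: d²=2 ≤ ρ²=15; F_rep = 4·(1,-1)/2² = (1.0000,-1.0000)
o3: d²=257 > ρ²=15 → inactive
F = F_att + ΣF_rep = (9.0000,-9.0000)
Δp = p'−p = (1.1250,-1.1250); α = Δx/Fx = (9/8) / (9) = 1/8
check: Δy/Fy = (-9/8) / (-9) = 1/8 ✓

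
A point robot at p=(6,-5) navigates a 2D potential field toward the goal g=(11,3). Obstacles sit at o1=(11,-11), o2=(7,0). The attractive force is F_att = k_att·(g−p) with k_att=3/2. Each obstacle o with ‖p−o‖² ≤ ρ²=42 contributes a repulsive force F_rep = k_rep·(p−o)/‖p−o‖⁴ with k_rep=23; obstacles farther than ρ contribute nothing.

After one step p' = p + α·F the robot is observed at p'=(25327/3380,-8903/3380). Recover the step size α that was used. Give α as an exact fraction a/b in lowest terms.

F_att = 3/2·(g−p) = 3/2·(5,8) = (7.5000,12.0000)
o1: d²=61 > ρ²=42 → inactive
o2: d²=26 ≤ ρ²=42; F_rep = 23·(-1,-5)/26² = (-0.0340,-0.1701)
F = F_att + ΣF_rep = (7.4660,11.8299)
Δp = p'−p = (1.4932,2.3660); α = Δx/Fx = (5047/3380) / (5047/676) = 1/5
check: Δy/Fy = (7997/3380) / (7997/676) = 1/5 ✓

α = 1/5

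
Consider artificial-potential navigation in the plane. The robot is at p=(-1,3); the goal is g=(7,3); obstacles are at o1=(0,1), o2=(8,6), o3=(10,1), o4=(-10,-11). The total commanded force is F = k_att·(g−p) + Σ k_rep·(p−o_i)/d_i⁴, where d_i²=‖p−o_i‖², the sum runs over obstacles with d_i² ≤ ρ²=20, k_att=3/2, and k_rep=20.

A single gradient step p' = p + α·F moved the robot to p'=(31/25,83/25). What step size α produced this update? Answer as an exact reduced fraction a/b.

α = 1/5

F_att = 3/2·(g−p) = 3/2·(8,0) = (12.0000,0.0000)
o1: d²=5 ≤ ρ²=20; F_rep = 20·(-1,2)/5² = (-0.8000,1.6000)
o2: d²=90 > ρ²=20 → inactive
o3: d²=125 > ρ²=20 → inactive
o4: d²=277 > ρ²=20 → inactive
F = F_att + ΣF_rep = (11.2000,1.6000)
Δp = p'−p = (2.2400,0.3200); α = Δx/Fx = (56/25) / (56/5) = 1/5
check: Δy/Fy = (8/25) / (8/5) = 1/5 ✓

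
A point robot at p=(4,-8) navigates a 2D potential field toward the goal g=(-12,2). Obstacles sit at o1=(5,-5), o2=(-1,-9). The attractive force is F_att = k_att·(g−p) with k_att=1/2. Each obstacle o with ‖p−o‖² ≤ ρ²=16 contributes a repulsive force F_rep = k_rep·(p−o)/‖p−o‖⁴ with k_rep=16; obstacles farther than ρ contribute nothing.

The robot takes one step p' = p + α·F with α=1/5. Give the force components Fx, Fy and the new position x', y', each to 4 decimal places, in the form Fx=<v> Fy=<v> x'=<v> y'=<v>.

F_att = 1/2·(g−p) = 1/2·(-16,10) = (-8.0000,5.0000)
o1: d²=10 ≤ ρ²=16; F_rep = 16·(-1,-3)/10² = (-0.1600,-0.4800)
o2: d²=26 > ρ²=16 → inactive
F = F_att + ΣF_rep = (-8.1600,4.5200)
p' = p + 1/5·F = (2.3680,-7.0960)

Fx=-8.1600 Fy=4.5200 x'=2.3680 y'=-7.0960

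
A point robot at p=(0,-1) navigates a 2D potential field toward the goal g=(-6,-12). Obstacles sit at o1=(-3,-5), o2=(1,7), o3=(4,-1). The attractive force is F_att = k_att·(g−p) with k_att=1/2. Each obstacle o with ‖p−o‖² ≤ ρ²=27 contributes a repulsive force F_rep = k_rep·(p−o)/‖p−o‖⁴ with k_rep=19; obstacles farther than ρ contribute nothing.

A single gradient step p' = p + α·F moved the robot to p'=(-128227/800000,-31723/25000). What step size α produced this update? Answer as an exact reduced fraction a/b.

F_att = 1/2·(g−p) = 1/2·(-6,-11) = (-3.0000,-5.5000)
o1: d²=25 ≤ ρ²=27; F_rep = 19·(3,4)/25² = (0.0912,0.1216)
o2: d²=65 > ρ²=27 → inactive
o3: d²=16 ≤ ρ²=27; F_rep = 19·(-4,0)/16² = (-0.2969,0.0000)
F = F_att + ΣF_rep = (-3.2057,-5.3784)
Δp = p'−p = (-0.1603,-0.2689); α = Δx/Fx = (-128227/800000) / (-128227/40000) = 1/20
check: Δy/Fy = (-6723/25000) / (-6723/1250) = 1/20 ✓

α = 1/20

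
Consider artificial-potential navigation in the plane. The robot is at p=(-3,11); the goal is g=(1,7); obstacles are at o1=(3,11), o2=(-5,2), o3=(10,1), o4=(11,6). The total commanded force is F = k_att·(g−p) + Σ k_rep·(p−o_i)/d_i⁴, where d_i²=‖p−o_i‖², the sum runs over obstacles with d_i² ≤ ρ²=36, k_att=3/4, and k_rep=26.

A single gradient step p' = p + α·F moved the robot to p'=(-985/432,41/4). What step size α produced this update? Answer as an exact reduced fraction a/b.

α = 1/4

F_att = 3/4·(g−p) = 3/4·(4,-4) = (3.0000,-3.0000)
o1: d²=36 ≤ ρ²=36; F_rep = 26·(-6,0)/36² = (-0.1204,0.0000)
o2: d²=85 > ρ²=36 → inactive
o3: d²=269 > ρ²=36 → inactive
o4: d²=221 > ρ²=36 → inactive
F = F_att + ΣF_rep = (2.8796,-3.0000)
Δp = p'−p = (0.7199,-0.7500); α = Δx/Fx = (311/432) / (311/108) = 1/4
check: Δy/Fy = (-3/4) / (-3) = 1/4 ✓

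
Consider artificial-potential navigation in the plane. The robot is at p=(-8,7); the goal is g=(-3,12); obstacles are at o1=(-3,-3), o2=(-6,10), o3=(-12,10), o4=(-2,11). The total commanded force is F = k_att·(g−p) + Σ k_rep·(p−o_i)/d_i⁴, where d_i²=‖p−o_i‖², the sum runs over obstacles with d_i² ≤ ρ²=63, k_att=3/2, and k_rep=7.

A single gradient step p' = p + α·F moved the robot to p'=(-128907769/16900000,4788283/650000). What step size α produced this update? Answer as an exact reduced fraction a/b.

F_att = 3/2·(g−p) = 3/2·(5,5) = (7.5000,7.5000)
o1: d²=125 > ρ²=63 → inactive
o2: d²=13 ≤ ρ²=63; F_rep = 7·(-2,-3)/13² = (-0.0828,-0.1243)
o3: d²=25 ≤ ρ²=63; F_rep = 7·(4,-3)/25² = (0.0448,-0.0336)
o4: d²=52 ≤ ρ²=63; F_rep = 7·(-6,-4)/52² = (-0.0155,-0.0104)
F = F_att + ΣF_rep = (7.4464,7.3318)
Δp = p'−p = (0.3723,0.3666); α = Δx/Fx = (6292231/16900000) / (6292231/845000) = 1/20
check: Δy/Fy = (238283/650000) / (238283/32500) = 1/20 ✓

α = 1/20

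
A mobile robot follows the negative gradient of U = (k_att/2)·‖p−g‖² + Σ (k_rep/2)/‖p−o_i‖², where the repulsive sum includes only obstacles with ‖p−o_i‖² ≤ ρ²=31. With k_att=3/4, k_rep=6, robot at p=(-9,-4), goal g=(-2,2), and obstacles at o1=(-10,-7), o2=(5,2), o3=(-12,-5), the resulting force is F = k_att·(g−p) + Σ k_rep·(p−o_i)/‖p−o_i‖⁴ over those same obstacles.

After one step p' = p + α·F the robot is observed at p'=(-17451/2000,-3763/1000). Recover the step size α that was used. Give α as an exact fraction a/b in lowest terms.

F_att = 3/4·(g−p) = 3/4·(7,6) = (5.2500,4.5000)
o1: d²=10 ≤ ρ²=31; F_rep = 6·(1,3)/10² = (0.0600,0.1800)
o2: d²=232 > ρ²=31 → inactive
o3: d²=10 ≤ ρ²=31; F_rep = 6·(3,1)/10² = (0.1800,0.0600)
F = F_att + ΣF_rep = (5.4900,4.7400)
Δp = p'−p = (0.2745,0.2370); α = Δx/Fx = (549/2000) / (549/100) = 1/20
check: Δy/Fy = (237/1000) / (237/50) = 1/20 ✓

α = 1/20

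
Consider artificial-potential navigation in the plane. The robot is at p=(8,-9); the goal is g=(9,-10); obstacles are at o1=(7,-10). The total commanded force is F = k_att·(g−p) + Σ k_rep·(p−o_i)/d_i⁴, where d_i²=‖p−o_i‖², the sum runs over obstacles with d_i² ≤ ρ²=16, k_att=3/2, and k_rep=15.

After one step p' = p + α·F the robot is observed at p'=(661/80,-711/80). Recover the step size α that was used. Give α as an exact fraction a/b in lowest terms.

α = 1/20

F_att = 3/2·(g−p) = 3/2·(1,-1) = (1.5000,-1.5000)
o1: d²=2 ≤ ρ²=16; F_rep = 15·(1,1)/2² = (3.7500,3.7500)
F = F_att + ΣF_rep = (5.2500,2.2500)
Δp = p'−p = (0.2625,0.1125); α = Δx/Fx = (21/80) / (21/4) = 1/20
check: Δy/Fy = (9/80) / (9/4) = 1/20 ✓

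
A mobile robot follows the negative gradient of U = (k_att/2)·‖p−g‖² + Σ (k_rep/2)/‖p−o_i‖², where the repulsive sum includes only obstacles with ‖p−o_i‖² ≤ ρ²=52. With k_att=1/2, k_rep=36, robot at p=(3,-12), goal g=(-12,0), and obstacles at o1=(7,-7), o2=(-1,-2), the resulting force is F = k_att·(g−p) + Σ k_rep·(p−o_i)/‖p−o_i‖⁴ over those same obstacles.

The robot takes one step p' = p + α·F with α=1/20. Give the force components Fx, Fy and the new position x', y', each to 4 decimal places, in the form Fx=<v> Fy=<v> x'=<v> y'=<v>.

F_att = 1/2·(g−p) = 1/2·(-15,12) = (-7.5000,6.0000)
o1: d²=41 ≤ ρ²=52; F_rep = 36·(-4,-5)/41² = (-0.0857,-0.1071)
o2: d²=116 > ρ²=52 → inactive
F = F_att + ΣF_rep = (-7.5857,5.8929)
p' = p + 1/20·F = (2.6207,-11.7054)

Fx=-7.5857 Fy=5.8929 x'=2.6207 y'=-11.7054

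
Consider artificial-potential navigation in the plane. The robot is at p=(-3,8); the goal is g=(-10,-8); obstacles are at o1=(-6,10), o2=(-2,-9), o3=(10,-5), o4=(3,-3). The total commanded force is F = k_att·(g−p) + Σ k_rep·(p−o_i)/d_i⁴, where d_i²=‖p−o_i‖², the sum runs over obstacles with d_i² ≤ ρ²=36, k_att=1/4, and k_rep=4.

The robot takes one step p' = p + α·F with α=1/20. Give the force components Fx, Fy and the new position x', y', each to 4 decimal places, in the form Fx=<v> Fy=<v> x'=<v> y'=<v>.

Fx=-1.6790 Fy=-4.0473 x'=-3.0839 y'=7.7976

F_att = 1/4·(g−p) = 1/4·(-7,-16) = (-1.7500,-4.0000)
o1: d²=13 ≤ ρ²=36; F_rep = 4·(3,-2)/13² = (0.0710,-0.0473)
o2: d²=290 > ρ²=36 → inactive
o3: d²=338 > ρ²=36 → inactive
o4: d²=157 > ρ²=36 → inactive
F = F_att + ΣF_rep = (-1.6790,-4.0473)
p' = p + 1/20·F = (-3.0839,7.7976)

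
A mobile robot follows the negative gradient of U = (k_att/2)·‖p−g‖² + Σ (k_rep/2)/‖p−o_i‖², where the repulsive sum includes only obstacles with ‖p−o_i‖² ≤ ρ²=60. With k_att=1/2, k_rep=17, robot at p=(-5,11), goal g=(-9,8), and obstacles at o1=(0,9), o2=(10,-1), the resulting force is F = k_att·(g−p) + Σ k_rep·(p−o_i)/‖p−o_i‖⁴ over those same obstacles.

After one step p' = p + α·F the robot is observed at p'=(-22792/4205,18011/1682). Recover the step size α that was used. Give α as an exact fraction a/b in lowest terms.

F_att = 1/2·(g−p) = 1/2·(-4,-3) = (-2.0000,-1.5000)
o1: d²=29 ≤ ρ²=60; F_rep = 17·(-5,2)/29² = (-0.1011,0.0404)
o2: d²=369 > ρ²=60 → inactive
F = F_att + ΣF_rep = (-2.1011,-1.4596)
Δp = p'−p = (-0.4202,-0.2919); α = Δx/Fx = (-1767/4205) / (-1767/841) = 1/5
check: Δy/Fy = (-491/1682) / (-2455/1682) = 1/5 ✓

α = 1/5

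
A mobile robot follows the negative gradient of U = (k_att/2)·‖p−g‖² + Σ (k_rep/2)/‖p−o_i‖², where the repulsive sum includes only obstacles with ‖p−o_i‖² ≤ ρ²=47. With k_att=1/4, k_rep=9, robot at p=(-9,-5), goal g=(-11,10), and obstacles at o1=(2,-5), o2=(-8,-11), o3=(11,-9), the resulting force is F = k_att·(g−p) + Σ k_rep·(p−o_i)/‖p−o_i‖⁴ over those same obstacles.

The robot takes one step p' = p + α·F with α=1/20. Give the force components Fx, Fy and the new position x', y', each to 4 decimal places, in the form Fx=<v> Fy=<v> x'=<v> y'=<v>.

F_att = 1/4·(g−p) = 1/4·(-2,15) = (-0.5000,3.7500)
o1: d²=121 > ρ²=47 → inactive
o2: d²=37 ≤ ρ²=47; F_rep = 9·(-1,6)/37² = (-0.0066,0.0394)
o3: d²=416 > ρ²=47 → inactive
F = F_att + ΣF_rep = (-0.5066,3.7894)
p' = p + 1/20·F = (-9.0253,-4.8105)

Fx=-0.5066 Fy=3.7894 x'=-9.0253 y'=-4.8105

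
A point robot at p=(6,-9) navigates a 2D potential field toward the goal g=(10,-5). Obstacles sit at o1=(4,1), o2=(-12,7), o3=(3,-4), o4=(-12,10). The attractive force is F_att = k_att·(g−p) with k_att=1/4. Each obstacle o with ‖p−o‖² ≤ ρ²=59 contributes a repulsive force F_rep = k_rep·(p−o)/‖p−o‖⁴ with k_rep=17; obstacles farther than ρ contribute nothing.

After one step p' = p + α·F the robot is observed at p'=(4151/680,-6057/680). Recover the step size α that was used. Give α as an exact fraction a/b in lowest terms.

F_att = 1/4·(g−p) = 1/4·(4,4) = (1.0000,1.0000)
o1: d²=104 > ρ²=59 → inactive
o2: d²=580 > ρ²=59 → inactive
o3: d²=34 ≤ ρ²=59; F_rep = 17·(3,-5)/34² = (0.0441,-0.0735)
o4: d²=685 > ρ²=59 → inactive
F = F_att + ΣF_rep = (1.0441,0.9265)
Δp = p'−p = (0.1044,0.0926); α = Δx/Fx = (71/680) / (71/68) = 1/10
check: Δy/Fy = (63/680) / (63/68) = 1/10 ✓

α = 1/10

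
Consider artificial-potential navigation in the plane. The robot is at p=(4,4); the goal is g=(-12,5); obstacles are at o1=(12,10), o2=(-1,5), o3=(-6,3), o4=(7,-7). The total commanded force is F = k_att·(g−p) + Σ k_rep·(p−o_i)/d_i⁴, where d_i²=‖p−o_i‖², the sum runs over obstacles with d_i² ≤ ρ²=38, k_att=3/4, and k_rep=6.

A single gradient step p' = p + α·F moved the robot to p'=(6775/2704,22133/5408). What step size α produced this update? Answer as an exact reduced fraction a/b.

F_att = 3/4·(g−p) = 3/4·(-16,1) = (-12.0000,0.7500)
o1: d²=100 > ρ²=38 → inactive
o2: d²=26 ≤ ρ²=38; F_rep = 6·(5,-1)/26² = (0.0444,-0.0089)
o3: d²=101 > ρ²=38 → inactive
o4: d²=130 > ρ²=38 → inactive
F = F_att + ΣF_rep = (-11.9556,0.7411)
Δp = p'−p = (-1.4945,0.0926); α = Δx/Fx = (-4041/2704) / (-4041/338) = 1/8
check: Δy/Fy = (501/5408) / (501/676) = 1/8 ✓

α = 1/8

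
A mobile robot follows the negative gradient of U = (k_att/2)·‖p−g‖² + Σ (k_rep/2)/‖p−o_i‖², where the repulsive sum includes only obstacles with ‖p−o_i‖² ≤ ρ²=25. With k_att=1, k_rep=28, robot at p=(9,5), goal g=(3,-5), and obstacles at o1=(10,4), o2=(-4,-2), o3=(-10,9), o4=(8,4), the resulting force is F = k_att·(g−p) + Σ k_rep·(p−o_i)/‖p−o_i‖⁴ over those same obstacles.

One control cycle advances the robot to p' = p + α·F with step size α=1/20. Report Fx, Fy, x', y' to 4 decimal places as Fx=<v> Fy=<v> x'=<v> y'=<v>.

F_att = 1·(g−p) = 1·(-6,-10) = (-6.0000,-10.0000)
o1: d²=2 ≤ ρ²=25; F_rep = 28·(-1,1)/2² = (-7.0000,7.0000)
o2: d²=218 > ρ²=25 → inactive
o3: d²=377 > ρ²=25 → inactive
o4: d²=2 ≤ ρ²=25; F_rep = 28·(1,1)/2² = (7.0000,7.0000)
F = F_att + ΣF_rep = (-6.0000,4.0000)
p' = p + 1/20·F = (8.7000,5.2000)

Fx=-6.0000 Fy=4.0000 x'=8.7000 y'=5.2000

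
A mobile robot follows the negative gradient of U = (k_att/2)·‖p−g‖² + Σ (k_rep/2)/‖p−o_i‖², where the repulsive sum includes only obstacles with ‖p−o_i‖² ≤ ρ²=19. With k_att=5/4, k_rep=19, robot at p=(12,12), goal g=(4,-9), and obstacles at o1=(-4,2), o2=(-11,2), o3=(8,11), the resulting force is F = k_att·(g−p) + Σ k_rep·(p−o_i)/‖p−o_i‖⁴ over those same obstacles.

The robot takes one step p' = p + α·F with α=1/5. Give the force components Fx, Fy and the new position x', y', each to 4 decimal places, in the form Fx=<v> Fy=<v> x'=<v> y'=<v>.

F_att = 5/4·(g−p) = 5/4·(-8,-21) = (-10.0000,-26.2500)
o1: d²=356 > ρ²=19 → inactive
o2: d²=629 > ρ²=19 → inactive
o3: d²=17 ≤ ρ²=19; F_rep = 19·(4,1)/17² = (0.2630,0.0657)
F = F_att + ΣF_rep = (-9.7370,-26.1843)
p' = p + 1/5·F = (10.0526,6.7631)

Fx=-9.7370 Fy=-26.1843 x'=10.0526 y'=6.7631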